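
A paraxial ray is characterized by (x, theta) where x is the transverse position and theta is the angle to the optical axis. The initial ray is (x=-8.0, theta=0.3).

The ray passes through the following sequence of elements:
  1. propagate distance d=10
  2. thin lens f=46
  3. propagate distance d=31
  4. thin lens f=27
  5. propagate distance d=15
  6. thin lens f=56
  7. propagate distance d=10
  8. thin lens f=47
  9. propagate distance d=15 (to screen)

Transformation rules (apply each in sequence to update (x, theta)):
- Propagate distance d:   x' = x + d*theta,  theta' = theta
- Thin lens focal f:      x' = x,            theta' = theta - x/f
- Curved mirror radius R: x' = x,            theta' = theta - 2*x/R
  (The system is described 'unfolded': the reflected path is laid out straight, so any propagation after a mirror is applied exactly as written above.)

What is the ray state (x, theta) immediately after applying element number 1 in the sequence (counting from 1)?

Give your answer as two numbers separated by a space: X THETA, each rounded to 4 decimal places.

Answer: -5.0000 0.3000

Derivation:
Initial: x=-8.0000 theta=0.3000
After 1 (propagate distance d=10): x=-5.0000 theta=0.3000
Rounded to 4 decimal places: x = -5.0000, theta = 0.3000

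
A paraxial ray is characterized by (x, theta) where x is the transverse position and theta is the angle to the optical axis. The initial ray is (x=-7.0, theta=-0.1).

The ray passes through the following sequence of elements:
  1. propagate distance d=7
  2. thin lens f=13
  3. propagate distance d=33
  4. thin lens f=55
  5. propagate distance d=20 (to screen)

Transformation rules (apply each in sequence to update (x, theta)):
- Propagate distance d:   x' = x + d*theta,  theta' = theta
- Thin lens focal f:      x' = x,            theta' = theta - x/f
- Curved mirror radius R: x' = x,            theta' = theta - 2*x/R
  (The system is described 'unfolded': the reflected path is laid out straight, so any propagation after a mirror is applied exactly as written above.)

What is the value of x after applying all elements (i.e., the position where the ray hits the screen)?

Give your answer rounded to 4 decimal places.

Answer: 15.2846

Derivation:
Initial: x=-7.0000 theta=-0.1000
After 1 (propagate distance d=7): x=-7.7000 theta=-0.1000
After 2 (thin lens f=13): x=-7.7000 theta=32/65 (≈0.4923)
After 3 (propagate distance d=33): x=1111/130 (≈8.5462) theta=32/65 (≈0.4923)
After 4 (thin lens f=55): x=1111/130 (≈8.5462) theta=219/650 (≈0.3369)
After 5 (propagate distance d=20 (to screen)): x=1987/130 (≈15.2846) theta=219/650 (≈0.3369)
Rounded to 4 decimal places: x = 15.2846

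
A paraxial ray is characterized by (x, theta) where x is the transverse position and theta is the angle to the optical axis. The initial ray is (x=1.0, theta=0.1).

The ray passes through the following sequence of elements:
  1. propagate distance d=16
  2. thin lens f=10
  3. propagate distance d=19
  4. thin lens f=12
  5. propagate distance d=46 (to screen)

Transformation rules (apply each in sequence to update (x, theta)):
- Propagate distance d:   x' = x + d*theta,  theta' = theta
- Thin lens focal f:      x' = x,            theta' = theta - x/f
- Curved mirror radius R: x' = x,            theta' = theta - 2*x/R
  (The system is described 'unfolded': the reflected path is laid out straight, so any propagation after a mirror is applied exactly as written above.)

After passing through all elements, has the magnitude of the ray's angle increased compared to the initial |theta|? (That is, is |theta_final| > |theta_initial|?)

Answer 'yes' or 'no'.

Answer: yes

Derivation:
Initial: x=1.0000 theta=0.1000
After 1 (propagate distance d=16): x=2.6000 theta=0.1000
After 2 (thin lens f=10): x=2.6000 theta=-0.1600
After 3 (propagate distance d=19): x=-0.4400 theta=-0.1600
After 4 (thin lens f=12): x=-0.4400 theta=-37/300 (≈-0.1233)
After 5 (propagate distance d=46 (to screen)): x=-917/150 (≈-6.1133) theta=-37/300 (≈-0.1233)
|theta_initial|=0.1000 |theta_final|=37/300 (≈0.1233) -> increased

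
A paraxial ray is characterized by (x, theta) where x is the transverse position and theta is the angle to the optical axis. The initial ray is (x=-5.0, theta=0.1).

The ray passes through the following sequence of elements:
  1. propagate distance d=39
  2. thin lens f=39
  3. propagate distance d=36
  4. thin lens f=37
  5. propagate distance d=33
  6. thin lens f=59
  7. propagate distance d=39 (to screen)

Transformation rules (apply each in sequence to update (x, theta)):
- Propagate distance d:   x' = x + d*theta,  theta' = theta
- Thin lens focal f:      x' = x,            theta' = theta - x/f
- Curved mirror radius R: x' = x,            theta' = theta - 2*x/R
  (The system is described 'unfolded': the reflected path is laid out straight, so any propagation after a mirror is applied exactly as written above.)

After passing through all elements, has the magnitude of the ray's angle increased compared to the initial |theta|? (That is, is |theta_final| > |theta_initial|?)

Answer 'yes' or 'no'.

Initial: x=-5.0000 theta=0.1000
After 1 (propagate distance d=39): x=-1.1000 theta=0.1000
After 2 (thin lens f=39): x=-1.1000 theta=5/39 (≈0.1282)
After 3 (propagate distance d=36): x=457/130 (≈3.5154) theta=5/39 (≈0.1282)
After 4 (thin lens f=37): x=457/130 (≈3.5154) theta=479/14430 (≈0.0332)
After 5 (propagate distance d=33): x=853/185 (≈4.6108) theta=479/14430 (≈0.0332)
After 6 (thin lens f=59): x=853/185 (≈4.6108) theta=-38273/851370 (≈-0.0450)
After 7 (propagate distance d=39 (to screen)): x=62381/21830 (≈2.8576) theta=-38273/851370 (≈-0.0450)
|theta_initial|=0.1000 |theta_final|=38273/851370 (≈0.0450) -> not increased

Answer: no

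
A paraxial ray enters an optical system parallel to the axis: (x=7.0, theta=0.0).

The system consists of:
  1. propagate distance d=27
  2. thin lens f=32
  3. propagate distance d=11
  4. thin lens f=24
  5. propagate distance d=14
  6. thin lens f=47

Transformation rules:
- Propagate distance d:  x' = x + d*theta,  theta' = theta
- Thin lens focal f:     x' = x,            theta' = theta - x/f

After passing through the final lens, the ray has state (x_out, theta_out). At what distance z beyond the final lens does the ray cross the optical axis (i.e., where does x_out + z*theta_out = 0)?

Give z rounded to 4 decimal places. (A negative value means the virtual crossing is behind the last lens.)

Answer: -2.9774

Derivation:
Initial: x=7.0000 theta=0.0000
After 1 (propagate distance d=27): x=7.0000 theta=0.0000
After 2 (thin lens f=32): x=7.0000 theta=-7/32 (≈-0.2188)
After 3 (propagate distance d=11): x=147/32 (≈4.5938) theta=-7/32 (≈-0.2188)
After 4 (thin lens f=24): x=147/32 (≈4.5938) theta=-105/256 (≈-0.4102)
After 5 (propagate distance d=14): x=-147/128 (≈-1.1484) theta=-105/256 (≈-0.4102)
After 6 (thin lens f=47): x=-147/128 (≈-1.1484) theta=-4641/12032 (≈-0.3857)
z_focus = -x_out/theta_out = -(-147/128)/(-4641/12032) = -658/221 ≈ -2.9774
Rounded to 4 decimal places: z = -2.9774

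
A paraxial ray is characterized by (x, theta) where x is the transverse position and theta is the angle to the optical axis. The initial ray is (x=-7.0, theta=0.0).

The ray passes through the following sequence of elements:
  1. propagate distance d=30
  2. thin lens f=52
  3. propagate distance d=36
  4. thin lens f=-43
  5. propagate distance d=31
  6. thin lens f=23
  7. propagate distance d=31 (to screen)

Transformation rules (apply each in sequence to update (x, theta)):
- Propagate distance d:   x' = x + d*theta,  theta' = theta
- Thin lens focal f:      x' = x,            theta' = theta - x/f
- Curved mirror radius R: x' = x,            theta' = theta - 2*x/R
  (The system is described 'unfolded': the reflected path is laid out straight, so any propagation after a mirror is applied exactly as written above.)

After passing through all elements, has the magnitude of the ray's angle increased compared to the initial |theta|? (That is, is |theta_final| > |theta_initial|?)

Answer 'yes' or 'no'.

Answer: yes

Derivation:
Initial: x=-7.0000 theta=0.0000
After 1 (propagate distance d=30): x=-7.0000 theta=0.0000
After 2 (thin lens f=52): x=-7.0000 theta=7/52 (≈0.1346)
After 3 (propagate distance d=36): x=-28/13 (≈-2.1538) theta=7/52 (≈0.1346)
After 4 (thin lens f=-43): x=-28/13 (≈-2.1538) theta=189/2236 (≈0.0845)
After 5 (propagate distance d=31): x=1043/2236 (≈0.4665) theta=189/2236 (≈0.0845)
After 6 (thin lens f=23): x=1043/2236 (≈0.4665) theta=826/12857 (≈0.0642)
After 7 (propagate distance d=31 (to screen)): x=126413/51428 (≈2.4581) theta=826/12857 (≈0.0642)
|theta_initial|=0.0000 |theta_final|=826/12857 (≈0.0642) -> increased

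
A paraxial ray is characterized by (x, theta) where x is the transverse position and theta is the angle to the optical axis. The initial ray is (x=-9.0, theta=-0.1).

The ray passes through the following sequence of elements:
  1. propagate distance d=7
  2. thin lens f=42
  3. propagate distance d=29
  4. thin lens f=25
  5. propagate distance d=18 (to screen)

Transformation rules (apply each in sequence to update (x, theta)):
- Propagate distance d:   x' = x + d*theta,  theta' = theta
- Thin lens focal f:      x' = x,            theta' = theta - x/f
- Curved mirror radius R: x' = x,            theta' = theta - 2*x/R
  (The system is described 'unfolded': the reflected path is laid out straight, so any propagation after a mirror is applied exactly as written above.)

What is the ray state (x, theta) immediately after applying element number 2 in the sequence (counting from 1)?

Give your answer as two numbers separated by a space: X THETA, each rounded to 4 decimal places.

Answer: -9.7000 0.1310

Derivation:
Initial: x=-9.0000 theta=-0.1000
After 1 (propagate distance d=7): x=-9.7000 theta=-0.1000
After 2 (thin lens f=42): x=-9.7000 theta=11/84 (≈0.1310)
Rounded to 4 decimal places: x = -9.7000, theta = 0.1310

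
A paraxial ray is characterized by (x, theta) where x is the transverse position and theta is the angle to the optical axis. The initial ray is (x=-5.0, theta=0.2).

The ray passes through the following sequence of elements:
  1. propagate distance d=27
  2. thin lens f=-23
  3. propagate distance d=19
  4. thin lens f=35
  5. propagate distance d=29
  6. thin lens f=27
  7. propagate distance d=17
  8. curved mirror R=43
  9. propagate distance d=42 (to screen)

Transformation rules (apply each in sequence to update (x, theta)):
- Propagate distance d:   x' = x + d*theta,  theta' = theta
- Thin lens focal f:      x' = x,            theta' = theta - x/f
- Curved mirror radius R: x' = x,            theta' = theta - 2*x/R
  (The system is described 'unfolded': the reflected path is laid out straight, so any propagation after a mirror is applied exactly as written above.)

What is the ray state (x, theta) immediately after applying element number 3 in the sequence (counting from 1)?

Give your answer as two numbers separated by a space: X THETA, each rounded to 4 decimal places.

Initial: x=-5.0000 theta=0.2000
After 1 (propagate distance d=27): x=0.4000 theta=0.2000
After 2 (thin lens f=-23): x=0.4000 theta=5/23 (≈0.2174)
After 3 (propagate distance d=19): x=521/115 (≈4.5304) theta=5/23 (≈0.2174)
Rounded to 4 decimal places: x = 4.5304, theta = 0.2174

Answer: 4.5304 0.2174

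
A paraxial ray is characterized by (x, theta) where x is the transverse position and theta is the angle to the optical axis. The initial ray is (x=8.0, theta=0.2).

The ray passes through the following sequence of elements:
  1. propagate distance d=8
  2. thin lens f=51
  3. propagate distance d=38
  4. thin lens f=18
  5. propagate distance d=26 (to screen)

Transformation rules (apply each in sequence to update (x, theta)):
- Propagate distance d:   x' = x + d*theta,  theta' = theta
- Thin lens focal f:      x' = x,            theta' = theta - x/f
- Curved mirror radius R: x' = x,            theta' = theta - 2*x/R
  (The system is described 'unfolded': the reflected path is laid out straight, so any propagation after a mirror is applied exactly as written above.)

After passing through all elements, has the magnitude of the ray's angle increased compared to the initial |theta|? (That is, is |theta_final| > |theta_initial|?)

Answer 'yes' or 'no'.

Initial: x=8.0000 theta=0.2000
After 1 (propagate distance d=8): x=9.6000 theta=0.2000
After 2 (thin lens f=51): x=9.6000 theta=1/85 (≈0.0118)
After 3 (propagate distance d=38): x=854/85 (≈10.0471) theta=1/85 (≈0.0118)
After 4 (thin lens f=18): x=854/85 (≈10.0471) theta=-418/765 (≈-0.5464)
After 5 (propagate distance d=26 (to screen)): x=-3182/765 (≈-4.1595) theta=-418/765 (≈-0.5464)
|theta_initial|=0.2000 |theta_final|=418/765 (≈0.5464) -> increased

Answer: yes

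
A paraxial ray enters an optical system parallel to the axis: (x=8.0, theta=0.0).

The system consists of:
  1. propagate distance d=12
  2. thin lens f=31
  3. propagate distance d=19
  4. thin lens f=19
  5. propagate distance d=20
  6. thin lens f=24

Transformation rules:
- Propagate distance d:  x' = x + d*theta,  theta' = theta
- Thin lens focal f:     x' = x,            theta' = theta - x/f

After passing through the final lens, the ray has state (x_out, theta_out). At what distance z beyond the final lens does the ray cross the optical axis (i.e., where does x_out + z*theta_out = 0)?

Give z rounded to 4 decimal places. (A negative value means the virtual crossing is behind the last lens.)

Initial: x=8.0000 theta=0.0000
After 1 (propagate distance d=12): x=8.0000 theta=0.0000
After 2 (thin lens f=31): x=8.0000 theta=-8/31 (≈-0.2581)
After 3 (propagate distance d=19): x=96/31 (≈3.0968) theta=-8/31 (≈-0.2581)
After 4 (thin lens f=19): x=96/31 (≈3.0968) theta=-8/19 (≈-0.4211)
After 5 (propagate distance d=20): x=-3136/589 (≈-5.3243) theta=-8/19 (≈-0.4211)
After 6 (thin lens f=24): x=-3136/589 (≈-5.3243) theta=-352/1767 (≈-0.1992)
z_focus = -x_out/theta_out = -(-3136/589)/(-352/1767) = -294/11 ≈ -26.7273
Rounded to 4 decimal places: z = -26.7273

Answer: -26.7273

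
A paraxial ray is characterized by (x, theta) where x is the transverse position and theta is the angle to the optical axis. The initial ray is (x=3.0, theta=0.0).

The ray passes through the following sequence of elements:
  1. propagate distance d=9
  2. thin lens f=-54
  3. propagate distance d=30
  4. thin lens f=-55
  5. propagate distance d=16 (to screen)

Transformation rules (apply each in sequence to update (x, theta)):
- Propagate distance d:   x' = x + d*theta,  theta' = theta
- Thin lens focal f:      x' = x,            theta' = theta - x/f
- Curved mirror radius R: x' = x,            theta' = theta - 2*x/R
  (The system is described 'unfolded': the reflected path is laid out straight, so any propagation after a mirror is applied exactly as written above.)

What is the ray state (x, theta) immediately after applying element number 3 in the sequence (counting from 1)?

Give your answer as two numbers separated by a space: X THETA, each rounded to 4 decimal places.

Answer: 4.6667 0.0556

Derivation:
Initial: x=3.0000 theta=0.0000
After 1 (propagate distance d=9): x=3.0000 theta=0.0000
After 2 (thin lens f=-54): x=3.0000 theta=1/18 (≈0.0556)
After 3 (propagate distance d=30): x=14/3 (≈4.6667) theta=1/18 (≈0.0556)
Rounded to 4 decimal places: x = 4.6667, theta = 0.0556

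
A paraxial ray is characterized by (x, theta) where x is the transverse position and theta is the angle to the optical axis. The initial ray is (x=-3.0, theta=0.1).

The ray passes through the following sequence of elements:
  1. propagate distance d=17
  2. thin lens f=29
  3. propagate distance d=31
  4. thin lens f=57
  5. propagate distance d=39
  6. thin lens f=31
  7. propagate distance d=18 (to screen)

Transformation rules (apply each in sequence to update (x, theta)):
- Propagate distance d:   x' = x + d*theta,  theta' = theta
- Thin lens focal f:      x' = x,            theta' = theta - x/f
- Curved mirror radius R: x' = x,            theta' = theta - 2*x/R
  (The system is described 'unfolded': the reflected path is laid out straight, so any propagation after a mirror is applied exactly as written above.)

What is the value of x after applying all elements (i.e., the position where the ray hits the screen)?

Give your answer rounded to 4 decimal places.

Answer: 4.3907

Derivation:
Initial: x=-3.0000 theta=0.1000
After 1 (propagate distance d=17): x=-1.3000 theta=0.1000
After 2 (thin lens f=29): x=-1.3000 theta=21/145 (≈0.1448)
After 3 (propagate distance d=31): x=185/58 (≈3.1897) theta=21/145 (≈0.1448)
After 4 (thin lens f=57): x=185/58 (≈3.1897) theta=1469/16530 (≈0.0889)
After 5 (propagate distance d=39): x=18336/2755 (≈6.6555) theta=1469/16530 (≈0.0889)
After 6 (thin lens f=31): x=18336/2755 (≈6.6555) theta=-64477/512430 (≈-0.1258)
After 7 (propagate distance d=18 (to screen)): x=74997/17081 (≈4.3907) theta=-64477/512430 (≈-0.1258)
Rounded to 4 decimal places: x = 4.3907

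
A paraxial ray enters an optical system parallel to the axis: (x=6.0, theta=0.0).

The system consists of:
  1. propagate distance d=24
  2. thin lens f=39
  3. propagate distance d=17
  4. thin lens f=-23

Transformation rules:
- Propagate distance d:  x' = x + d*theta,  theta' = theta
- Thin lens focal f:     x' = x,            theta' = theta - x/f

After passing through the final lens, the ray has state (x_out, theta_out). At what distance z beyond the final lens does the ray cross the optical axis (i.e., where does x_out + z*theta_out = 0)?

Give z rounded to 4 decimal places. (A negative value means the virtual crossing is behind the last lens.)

Answer: 506.0000

Derivation:
Initial: x=6.0000 theta=0.0000
After 1 (propagate distance d=24): x=6.0000 theta=0.0000
After 2 (thin lens f=39): x=6.0000 theta=-2/13 (≈-0.1538)
After 3 (propagate distance d=17): x=44/13 (≈3.3846) theta=-2/13 (≈-0.1538)
After 4 (thin lens f=-23): x=44/13 (≈3.3846) theta=-2/299 (≈-0.0067)
z_focus = -x_out/theta_out = -(44/13)/(-2/299) = 506.0000
Rounded to 4 decimal places: z = 506.0000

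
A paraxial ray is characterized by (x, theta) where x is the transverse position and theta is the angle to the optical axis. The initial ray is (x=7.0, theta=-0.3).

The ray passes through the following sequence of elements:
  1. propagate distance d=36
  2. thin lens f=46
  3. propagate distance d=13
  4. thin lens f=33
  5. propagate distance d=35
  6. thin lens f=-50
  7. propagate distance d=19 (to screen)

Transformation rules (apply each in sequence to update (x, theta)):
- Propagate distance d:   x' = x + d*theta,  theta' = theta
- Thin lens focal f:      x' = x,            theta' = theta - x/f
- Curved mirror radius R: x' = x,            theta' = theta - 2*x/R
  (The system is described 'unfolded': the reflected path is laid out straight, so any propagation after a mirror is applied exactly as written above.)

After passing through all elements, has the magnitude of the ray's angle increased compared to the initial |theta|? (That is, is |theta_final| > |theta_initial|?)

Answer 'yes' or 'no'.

Initial: x=7.0000 theta=-0.3000
After 1 (propagate distance d=36): x=-3.8000 theta=-0.3000
After 2 (thin lens f=46): x=-3.8000 theta=-5/23 (≈-0.2174)
After 3 (propagate distance d=13): x=-762/115 (≈-6.6261) theta=-5/23 (≈-0.2174)
After 4 (thin lens f=33): x=-762/115 (≈-6.6261) theta=-21/1265 (≈-0.0166)
After 5 (propagate distance d=35): x=-9117/1265 (≈-7.2071) theta=-21/1265 (≈-0.0166)
After 6 (thin lens f=-50): x=-9117/1265 (≈-7.2071) theta=-10167/63250 (≈-0.1607)
After 7 (propagate distance d=19 (to screen)): x=-649023/63250 (≈-10.2612) theta=-10167/63250 (≈-0.1607)
|theta_initial|=0.3000 |theta_final|=10167/63250 (≈0.1607) -> not increased

Answer: no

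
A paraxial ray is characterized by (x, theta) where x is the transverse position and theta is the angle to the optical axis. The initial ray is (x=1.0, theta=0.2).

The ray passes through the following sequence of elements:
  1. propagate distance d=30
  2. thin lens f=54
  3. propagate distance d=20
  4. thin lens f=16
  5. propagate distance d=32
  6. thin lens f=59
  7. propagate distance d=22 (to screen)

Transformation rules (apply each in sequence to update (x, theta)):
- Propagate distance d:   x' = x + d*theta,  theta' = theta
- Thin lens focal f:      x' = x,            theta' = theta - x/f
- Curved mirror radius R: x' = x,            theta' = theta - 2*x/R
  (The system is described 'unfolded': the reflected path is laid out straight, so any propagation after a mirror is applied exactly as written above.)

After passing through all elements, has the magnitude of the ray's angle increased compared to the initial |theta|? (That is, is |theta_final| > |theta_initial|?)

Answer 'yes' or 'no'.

Initial: x=1.0000 theta=0.2000
After 1 (propagate distance d=30): x=7.0000 theta=0.2000
After 2 (thin lens f=54): x=7.0000 theta=19/270 (≈0.0704)
After 3 (propagate distance d=20): x=227/27 (≈8.4074) theta=19/270 (≈0.0704)
After 4 (thin lens f=16): x=227/27 (≈8.4074) theta=-983/2160 (≈-0.4551)
After 5 (propagate distance d=32): x=-277/45 (≈-6.1556) theta=-983/2160 (≈-0.4551)
After 6 (thin lens f=59): x=-277/45 (≈-6.1556) theta=-44701/127440 (≈-0.3508)
After 7 (propagate distance d=22 (to screen)): x=-883943/63720 (≈-13.8723) theta=-44701/127440 (≈-0.3508)
|theta_initial|=0.2000 |theta_final|=44701/127440 (≈0.3508) -> increased

Answer: yes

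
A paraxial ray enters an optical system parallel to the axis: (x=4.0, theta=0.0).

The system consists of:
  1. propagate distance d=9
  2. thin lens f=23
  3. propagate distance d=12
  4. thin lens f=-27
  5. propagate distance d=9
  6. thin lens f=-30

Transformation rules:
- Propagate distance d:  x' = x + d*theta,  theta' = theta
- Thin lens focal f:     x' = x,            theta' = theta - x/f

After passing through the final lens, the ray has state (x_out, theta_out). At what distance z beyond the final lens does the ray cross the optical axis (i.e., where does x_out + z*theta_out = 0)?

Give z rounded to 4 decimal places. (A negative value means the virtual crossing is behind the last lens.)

Initial: x=4.0000 theta=0.0000
After 1 (propagate distance d=9): x=4.0000 theta=0.0000
After 2 (thin lens f=23): x=4.0000 theta=-4/23 (≈-0.1739)
After 3 (propagate distance d=12): x=44/23 (≈1.9130) theta=-4/23 (≈-0.1739)
After 4 (thin lens f=-27): x=44/23 (≈1.9130) theta=-64/621 (≈-0.1031)
After 5 (propagate distance d=9): x=68/69 (≈0.9855) theta=-64/621 (≈-0.1031)
After 6 (thin lens f=-30): x=68/69 (≈0.9855) theta=-218/3105 (≈-0.0702)
z_focus = -x_out/theta_out = -(68/69)/(-218/3105) = 1530/109 ≈ 14.0367
Rounded to 4 decimal places: z = 14.0367

Answer: 14.0367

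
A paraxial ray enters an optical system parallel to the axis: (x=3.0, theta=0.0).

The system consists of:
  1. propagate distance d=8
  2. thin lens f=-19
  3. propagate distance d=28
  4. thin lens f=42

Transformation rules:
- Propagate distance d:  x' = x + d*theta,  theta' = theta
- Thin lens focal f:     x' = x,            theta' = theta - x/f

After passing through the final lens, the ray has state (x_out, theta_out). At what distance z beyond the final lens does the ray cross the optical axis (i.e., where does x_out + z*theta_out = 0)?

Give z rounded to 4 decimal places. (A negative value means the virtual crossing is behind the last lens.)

Answer: 394.8000

Derivation:
Initial: x=3.0000 theta=0.0000
After 1 (propagate distance d=8): x=3.0000 theta=0.0000
After 2 (thin lens f=-19): x=3.0000 theta=3/19 (≈0.1579)
After 3 (propagate distance d=28): x=141/19 (≈7.4211) theta=3/19 (≈0.1579)
After 4 (thin lens f=42): x=141/19 (≈7.4211) theta=-5/266 (≈-0.0188)
z_focus = -x_out/theta_out = -(141/19)/(-5/266) = 394.8000
Rounded to 4 decimal places: z = 394.8000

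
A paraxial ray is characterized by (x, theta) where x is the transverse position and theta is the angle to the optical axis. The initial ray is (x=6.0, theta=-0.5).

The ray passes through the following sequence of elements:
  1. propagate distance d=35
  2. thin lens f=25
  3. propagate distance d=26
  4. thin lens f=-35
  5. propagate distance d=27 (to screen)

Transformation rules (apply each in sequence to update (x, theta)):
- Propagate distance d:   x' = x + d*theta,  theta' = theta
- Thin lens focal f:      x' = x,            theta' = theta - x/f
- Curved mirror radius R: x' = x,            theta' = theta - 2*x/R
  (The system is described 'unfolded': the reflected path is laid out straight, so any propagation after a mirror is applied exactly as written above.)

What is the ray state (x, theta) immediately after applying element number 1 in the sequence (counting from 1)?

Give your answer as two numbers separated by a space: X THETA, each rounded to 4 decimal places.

Initial: x=6.0000 theta=-0.5000
After 1 (propagate distance d=35): x=-11.5000 theta=-0.5000
Rounded to 4 decimal places: x = -11.5000, theta = -0.5000

Answer: -11.5000 -0.5000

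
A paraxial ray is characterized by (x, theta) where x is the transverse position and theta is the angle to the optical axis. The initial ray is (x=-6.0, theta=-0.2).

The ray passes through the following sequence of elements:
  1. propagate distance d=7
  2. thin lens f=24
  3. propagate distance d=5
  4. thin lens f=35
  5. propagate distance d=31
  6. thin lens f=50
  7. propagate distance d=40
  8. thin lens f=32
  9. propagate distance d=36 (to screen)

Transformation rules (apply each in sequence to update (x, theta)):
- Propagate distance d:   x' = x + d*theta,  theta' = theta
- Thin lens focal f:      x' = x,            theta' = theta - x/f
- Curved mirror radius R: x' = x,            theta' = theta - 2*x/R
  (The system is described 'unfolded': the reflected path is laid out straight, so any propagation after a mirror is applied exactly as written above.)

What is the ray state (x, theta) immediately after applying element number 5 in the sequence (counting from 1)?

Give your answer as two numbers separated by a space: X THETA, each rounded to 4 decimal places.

Answer: 2.5745 0.3043

Derivation:
Initial: x=-6.0000 theta=-0.2000
After 1 (propagate distance d=7): x=-7.4000 theta=-0.2000
After 2 (thin lens f=24): x=-7.4000 theta=13/120 (≈0.1083)
After 3 (propagate distance d=5): x=-823/120 (≈-6.8583) theta=13/120 (≈0.1083)
After 4 (thin lens f=35): x=-823/120 (≈-6.8583) theta=213/700 (≈0.3043)
After 5 (propagate distance d=31): x=10813/4200 (≈2.5745) theta=213/700 (≈0.3043)
Rounded to 4 decimal places: x = 2.5745, theta = 0.3043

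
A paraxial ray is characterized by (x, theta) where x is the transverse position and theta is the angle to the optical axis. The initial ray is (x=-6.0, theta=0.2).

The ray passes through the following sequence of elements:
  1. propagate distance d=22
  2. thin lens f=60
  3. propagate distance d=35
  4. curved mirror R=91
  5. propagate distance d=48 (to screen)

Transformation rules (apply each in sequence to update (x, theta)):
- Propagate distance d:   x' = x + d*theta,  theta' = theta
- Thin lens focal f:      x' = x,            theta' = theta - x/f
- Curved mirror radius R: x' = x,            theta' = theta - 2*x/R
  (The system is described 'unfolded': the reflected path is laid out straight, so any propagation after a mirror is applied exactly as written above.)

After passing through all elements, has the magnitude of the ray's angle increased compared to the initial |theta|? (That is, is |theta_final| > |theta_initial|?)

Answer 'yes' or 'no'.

Answer: no

Derivation:
Initial: x=-6.0000 theta=0.2000
After 1 (propagate distance d=22): x=-1.6000 theta=0.2000
After 2 (thin lens f=60): x=-1.6000 theta=17/75 (≈0.2267)
After 3 (propagate distance d=35): x=19/3 (≈6.3333) theta=17/75 (≈0.2267)
After 4 (curved mirror R=91): x=19/3 (≈6.3333) theta=199/2275 (≈0.0875)
After 5 (propagate distance d=48 (to screen)): x=71881/6825 (≈10.5320) theta=199/2275 (≈0.0875)
|theta_initial|=0.2000 |theta_final|=199/2275 (≈0.0875) -> not increased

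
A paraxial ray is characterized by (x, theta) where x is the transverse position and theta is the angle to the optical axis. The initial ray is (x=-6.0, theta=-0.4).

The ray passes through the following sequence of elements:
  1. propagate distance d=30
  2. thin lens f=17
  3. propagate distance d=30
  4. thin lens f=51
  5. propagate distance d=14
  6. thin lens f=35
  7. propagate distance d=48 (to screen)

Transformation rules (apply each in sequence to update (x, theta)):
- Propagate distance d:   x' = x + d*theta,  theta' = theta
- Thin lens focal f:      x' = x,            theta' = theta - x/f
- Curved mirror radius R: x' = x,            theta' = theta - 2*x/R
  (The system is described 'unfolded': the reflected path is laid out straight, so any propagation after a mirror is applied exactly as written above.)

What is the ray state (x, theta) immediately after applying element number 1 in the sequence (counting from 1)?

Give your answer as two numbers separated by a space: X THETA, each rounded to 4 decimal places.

Initial: x=-6.0000 theta=-0.4000
After 1 (propagate distance d=30): x=-18.0000 theta=-0.4000
Rounded to 4 decimal places: x = -18.0000, theta = -0.4000

Answer: -18.0000 -0.4000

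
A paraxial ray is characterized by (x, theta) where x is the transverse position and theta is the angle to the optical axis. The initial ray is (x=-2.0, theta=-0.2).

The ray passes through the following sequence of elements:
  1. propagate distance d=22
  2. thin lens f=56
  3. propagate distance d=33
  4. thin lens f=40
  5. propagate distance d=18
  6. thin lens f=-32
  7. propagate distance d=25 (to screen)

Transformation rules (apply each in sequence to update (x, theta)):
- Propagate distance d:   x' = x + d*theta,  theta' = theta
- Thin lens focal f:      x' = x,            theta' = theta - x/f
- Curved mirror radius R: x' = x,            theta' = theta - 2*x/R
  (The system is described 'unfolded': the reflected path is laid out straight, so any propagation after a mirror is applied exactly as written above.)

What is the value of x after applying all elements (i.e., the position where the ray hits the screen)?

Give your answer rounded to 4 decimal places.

Initial: x=-2.0000 theta=-0.2000
After 1 (propagate distance d=22): x=-6.4000 theta=-0.2000
After 2 (thin lens f=56): x=-6.4000 theta=-3/35 (≈-0.0857)
After 3 (propagate distance d=33): x=-323/35 (≈-9.2286) theta=-3/35 (≈-0.0857)
After 4 (thin lens f=40): x=-323/35 (≈-9.2286) theta=0.1450
After 5 (propagate distance d=18): x=-4633/700 (≈-6.6186) theta=0.1450
After 6 (thin lens f=-32): x=-4633/700 (≈-6.6186) theta=-277/4480 (≈-0.0618)
After 7 (propagate distance d=25 (to screen)): x=-182881/22400 (≈-8.1643) theta=-277/4480 (≈-0.0618)
Rounded to 4 decimal places: x = -8.1643

Answer: -8.1643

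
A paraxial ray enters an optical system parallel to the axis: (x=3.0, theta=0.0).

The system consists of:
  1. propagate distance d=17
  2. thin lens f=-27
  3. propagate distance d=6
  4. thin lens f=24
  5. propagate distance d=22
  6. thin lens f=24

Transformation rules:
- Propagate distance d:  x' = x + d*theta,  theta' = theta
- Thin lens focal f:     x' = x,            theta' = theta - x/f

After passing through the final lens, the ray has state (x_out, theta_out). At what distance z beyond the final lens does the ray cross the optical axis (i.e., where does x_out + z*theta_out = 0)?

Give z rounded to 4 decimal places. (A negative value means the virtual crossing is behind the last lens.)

Answer: 17.6000

Derivation:
Initial: x=3.0000 theta=0.0000
After 1 (propagate distance d=17): x=3.0000 theta=0.0000
After 2 (thin lens f=-27): x=3.0000 theta=1/9 (≈0.1111)
After 3 (propagate distance d=6): x=11/3 (≈3.6667) theta=1/9 (≈0.1111)
After 4 (thin lens f=24): x=11/3 (≈3.6667) theta=-1/24 (≈-0.0417)
After 5 (propagate distance d=22): x=2.7500 theta=-1/24 (≈-0.0417)
After 6 (thin lens f=24): x=2.7500 theta=-5/32 (≈-0.1563)
z_focus = -x_out/theta_out = -(2.7500)/(-5/32) = 17.6000
Rounded to 4 decimal places: z = 17.6000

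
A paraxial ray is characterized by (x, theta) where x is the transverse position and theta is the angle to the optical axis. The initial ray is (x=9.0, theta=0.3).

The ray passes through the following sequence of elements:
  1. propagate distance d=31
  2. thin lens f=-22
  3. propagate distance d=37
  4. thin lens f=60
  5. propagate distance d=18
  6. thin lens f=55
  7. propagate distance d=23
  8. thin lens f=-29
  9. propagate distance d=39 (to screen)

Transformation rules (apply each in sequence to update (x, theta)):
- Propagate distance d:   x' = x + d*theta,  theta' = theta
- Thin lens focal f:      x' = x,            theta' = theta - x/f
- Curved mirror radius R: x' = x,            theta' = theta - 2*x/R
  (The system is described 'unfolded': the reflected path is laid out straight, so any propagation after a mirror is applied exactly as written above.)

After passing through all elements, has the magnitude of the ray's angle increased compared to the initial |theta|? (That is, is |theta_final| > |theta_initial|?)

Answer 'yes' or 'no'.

Initial: x=9.0000 theta=0.3000
After 1 (propagate distance d=31): x=18.3000 theta=0.3000
After 2 (thin lens f=-22): x=18.3000 theta=249/220 (≈1.1318)
After 3 (propagate distance d=37): x=13239/220 (≈60.1773) theta=249/220 (≈1.1318)
After 4 (thin lens f=60): x=13239/220 (≈60.1773) theta=567/4400 (≈0.1289)
After 5 (propagate distance d=18): x=137493/2200 (≈62.4968) theta=567/4400 (≈0.1289)
After 6 (thin lens f=55): x=137493/2200 (≈62.4968) theta=-243801/242000 (≈-1.0074)
After 7 (propagate distance d=23): x=9516807/242000 (≈39.3256) theta=-243801/242000 (≈-1.0074)
After 8 (thin lens f=-29): x=9516807/242000 (≈39.3256) theta=1223289/3509000 (≈0.3486)
After 9 (propagate distance d=39 (to screen)): x=6752799/127600 (≈52.9216) theta=1223289/3509000 (≈0.3486)
|theta_initial|=0.3000 |theta_final|=1223289/3509000 (≈0.3486) -> increased

Answer: yes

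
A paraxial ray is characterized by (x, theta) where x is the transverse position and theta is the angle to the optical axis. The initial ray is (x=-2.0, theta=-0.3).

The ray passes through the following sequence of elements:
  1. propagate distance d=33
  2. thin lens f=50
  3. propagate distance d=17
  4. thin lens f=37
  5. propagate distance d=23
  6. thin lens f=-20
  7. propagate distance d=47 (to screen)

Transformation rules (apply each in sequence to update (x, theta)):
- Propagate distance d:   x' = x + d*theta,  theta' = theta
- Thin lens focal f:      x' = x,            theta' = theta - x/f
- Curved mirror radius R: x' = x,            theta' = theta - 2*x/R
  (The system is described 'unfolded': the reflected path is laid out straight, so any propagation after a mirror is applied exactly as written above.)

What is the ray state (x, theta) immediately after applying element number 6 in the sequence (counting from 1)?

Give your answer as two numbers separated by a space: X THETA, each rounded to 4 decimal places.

Initial: x=-2.0000 theta=-0.3000
After 1 (propagate distance d=33): x=-11.9000 theta=-0.3000
After 2 (thin lens f=50): x=-11.9000 theta=-0.0620
After 3 (propagate distance d=17): x=-12.9540 theta=-0.0620
After 4 (thin lens f=37): x=-12.9540 theta=533/1850 (≈0.2881)
After 5 (propagate distance d=23): x=-117059/18500 (≈-6.3275) theta=533/1850 (≈0.2881)
After 6 (thin lens f=-20): x=-117059/18500 (≈-6.3275) theta=-10459/370000 (≈-0.0283)
Rounded to 4 decimal places: x = -6.3275, theta = -0.0283

Answer: -6.3275 -0.0283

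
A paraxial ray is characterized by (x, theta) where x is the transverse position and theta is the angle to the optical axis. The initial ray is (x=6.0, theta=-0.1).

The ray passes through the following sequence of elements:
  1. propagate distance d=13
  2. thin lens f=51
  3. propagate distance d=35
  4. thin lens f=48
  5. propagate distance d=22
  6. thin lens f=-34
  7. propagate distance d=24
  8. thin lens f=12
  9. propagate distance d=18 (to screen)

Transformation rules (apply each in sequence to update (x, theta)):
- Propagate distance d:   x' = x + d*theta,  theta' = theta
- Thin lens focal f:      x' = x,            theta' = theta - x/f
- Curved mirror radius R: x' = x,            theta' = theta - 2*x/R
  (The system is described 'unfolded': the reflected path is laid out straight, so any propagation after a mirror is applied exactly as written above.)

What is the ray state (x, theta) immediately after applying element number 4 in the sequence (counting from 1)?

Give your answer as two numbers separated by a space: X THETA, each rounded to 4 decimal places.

Answer: -2.0255 -0.1500

Derivation:
Initial: x=6.0000 theta=-0.1000
After 1 (propagate distance d=13): x=4.7000 theta=-0.1000
After 2 (thin lens f=51): x=4.7000 theta=-49/255 (≈-0.1922)
After 3 (propagate distance d=35): x=-1033/510 (≈-2.0255) theta=-49/255 (≈-0.1922)
After 4 (thin lens f=48): x=-1033/510 (≈-2.0255) theta=-3671/24480 (≈-0.1500)
Rounded to 4 decimal places: x = -2.0255, theta = -0.1500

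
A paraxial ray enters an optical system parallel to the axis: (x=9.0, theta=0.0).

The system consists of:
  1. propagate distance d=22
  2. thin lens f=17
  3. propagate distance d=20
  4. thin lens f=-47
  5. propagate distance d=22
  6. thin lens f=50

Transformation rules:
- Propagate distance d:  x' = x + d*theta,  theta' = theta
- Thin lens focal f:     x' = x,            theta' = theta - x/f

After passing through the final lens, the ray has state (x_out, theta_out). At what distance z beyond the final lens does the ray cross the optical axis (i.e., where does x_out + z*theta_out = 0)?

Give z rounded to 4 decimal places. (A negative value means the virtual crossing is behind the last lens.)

Initial: x=9.0000 theta=0.0000
After 1 (propagate distance d=22): x=9.0000 theta=0.0000
After 2 (thin lens f=17): x=9.0000 theta=-9/17 (≈-0.5294)
After 3 (propagate distance d=20): x=-27/17 (≈-1.5882) theta=-9/17 (≈-0.5294)
After 4 (thin lens f=-47): x=-27/17 (≈-1.5882) theta=-450/799 (≈-0.5632)
After 5 (propagate distance d=22): x=-657/47 (≈-13.9787) theta=-450/799 (≈-0.5632)
After 6 (thin lens f=50): x=-657/47 (≈-13.9787) theta=-11331/39950 (≈-0.2836)
z_focus = -x_out/theta_out = -(-657/47)/(-11331/39950) = -62050/1259 ≈ -49.2851
Rounded to 4 decimal places: z = -49.2851

Answer: -49.2851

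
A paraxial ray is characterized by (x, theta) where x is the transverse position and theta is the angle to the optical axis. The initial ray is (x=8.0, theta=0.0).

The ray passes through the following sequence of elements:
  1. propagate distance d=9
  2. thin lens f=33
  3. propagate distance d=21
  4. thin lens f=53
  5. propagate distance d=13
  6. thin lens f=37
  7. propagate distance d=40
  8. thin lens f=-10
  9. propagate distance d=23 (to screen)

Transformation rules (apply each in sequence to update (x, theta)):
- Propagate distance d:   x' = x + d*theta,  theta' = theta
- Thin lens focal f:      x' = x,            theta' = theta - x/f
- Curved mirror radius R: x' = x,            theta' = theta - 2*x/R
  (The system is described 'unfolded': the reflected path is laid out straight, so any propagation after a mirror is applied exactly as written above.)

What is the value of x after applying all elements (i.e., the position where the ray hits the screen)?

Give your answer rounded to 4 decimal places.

Initial: x=8.0000 theta=0.0000
After 1 (propagate distance d=9): x=8.0000 theta=0.0000
After 2 (thin lens f=33): x=8.0000 theta=-8/33 (≈-0.2424)
After 3 (propagate distance d=21): x=32/11 (≈2.9091) theta=-8/33 (≈-0.2424)
After 4 (thin lens f=53): x=32/11 (≈2.9091) theta=-520/1749 (≈-0.2973)
After 5 (propagate distance d=13): x=-152/159 (≈-0.9560) theta=-520/1749 (≈-0.2973)
After 6 (thin lens f=37): x=-152/159 (≈-0.9560) theta=-5856/21571 (≈-0.2715)
After 7 (propagate distance d=40): x=-764584/64713 (≈-11.8150) theta=-5856/21571 (≈-0.2715)
After 8 (thin lens f=-10): x=-764584/64713 (≈-11.8150) theta=-470132/323565 (≈-1.4530)
After 9 (propagate distance d=23 (to screen)): x=-4878652/107855 (≈-45.2334) theta=-470132/323565 (≈-1.4530)
Rounded to 4 decimal places: x = -45.2334

Answer: -45.2334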